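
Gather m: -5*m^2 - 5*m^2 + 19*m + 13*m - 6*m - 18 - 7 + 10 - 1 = -10*m^2 + 26*m - 16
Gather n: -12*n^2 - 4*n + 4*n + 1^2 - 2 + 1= -12*n^2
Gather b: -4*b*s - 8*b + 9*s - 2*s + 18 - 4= b*(-4*s - 8) + 7*s + 14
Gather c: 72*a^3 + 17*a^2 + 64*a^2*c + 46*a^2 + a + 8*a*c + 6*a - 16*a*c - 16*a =72*a^3 + 63*a^2 - 9*a + c*(64*a^2 - 8*a)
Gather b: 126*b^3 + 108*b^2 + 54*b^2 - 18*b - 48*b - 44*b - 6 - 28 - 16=126*b^3 + 162*b^2 - 110*b - 50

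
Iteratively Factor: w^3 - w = (w - 1)*(w^2 + w) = w*(w - 1)*(w + 1)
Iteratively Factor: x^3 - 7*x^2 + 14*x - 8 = (x - 2)*(x^2 - 5*x + 4) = (x - 2)*(x - 1)*(x - 4)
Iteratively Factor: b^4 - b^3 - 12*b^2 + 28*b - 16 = (b + 4)*(b^3 - 5*b^2 + 8*b - 4) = (b - 1)*(b + 4)*(b^2 - 4*b + 4) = (b - 2)*(b - 1)*(b + 4)*(b - 2)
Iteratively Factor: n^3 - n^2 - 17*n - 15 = (n + 3)*(n^2 - 4*n - 5) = (n - 5)*(n + 3)*(n + 1)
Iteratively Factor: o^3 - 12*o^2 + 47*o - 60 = (o - 4)*(o^2 - 8*o + 15) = (o - 5)*(o - 4)*(o - 3)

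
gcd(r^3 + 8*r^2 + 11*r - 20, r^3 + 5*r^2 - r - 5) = r^2 + 4*r - 5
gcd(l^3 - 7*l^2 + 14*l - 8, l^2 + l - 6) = l - 2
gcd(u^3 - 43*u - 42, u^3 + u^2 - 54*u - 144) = u + 6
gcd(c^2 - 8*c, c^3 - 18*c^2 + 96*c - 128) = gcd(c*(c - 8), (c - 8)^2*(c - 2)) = c - 8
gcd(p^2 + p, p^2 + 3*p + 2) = p + 1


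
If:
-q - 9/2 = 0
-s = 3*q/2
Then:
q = -9/2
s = 27/4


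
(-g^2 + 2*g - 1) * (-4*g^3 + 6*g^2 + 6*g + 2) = 4*g^5 - 14*g^4 + 10*g^3 + 4*g^2 - 2*g - 2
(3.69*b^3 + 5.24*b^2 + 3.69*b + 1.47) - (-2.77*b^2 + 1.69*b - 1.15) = 3.69*b^3 + 8.01*b^2 + 2.0*b + 2.62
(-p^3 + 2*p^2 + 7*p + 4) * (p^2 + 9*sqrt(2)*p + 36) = -p^5 - 9*sqrt(2)*p^4 + 2*p^4 - 29*p^3 + 18*sqrt(2)*p^3 + 76*p^2 + 63*sqrt(2)*p^2 + 36*sqrt(2)*p + 252*p + 144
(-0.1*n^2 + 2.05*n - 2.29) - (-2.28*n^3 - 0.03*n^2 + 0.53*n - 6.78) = 2.28*n^3 - 0.07*n^2 + 1.52*n + 4.49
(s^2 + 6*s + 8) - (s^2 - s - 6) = 7*s + 14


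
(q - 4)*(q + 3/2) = q^2 - 5*q/2 - 6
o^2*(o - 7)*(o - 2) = o^4 - 9*o^3 + 14*o^2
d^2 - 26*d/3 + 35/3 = (d - 7)*(d - 5/3)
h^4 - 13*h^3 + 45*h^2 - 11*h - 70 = (h - 7)*(h - 5)*(h - 2)*(h + 1)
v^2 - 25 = (v - 5)*(v + 5)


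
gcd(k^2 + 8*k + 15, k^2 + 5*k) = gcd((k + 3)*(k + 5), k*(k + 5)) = k + 5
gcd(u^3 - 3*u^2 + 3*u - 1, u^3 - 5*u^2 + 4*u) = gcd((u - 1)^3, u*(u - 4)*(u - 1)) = u - 1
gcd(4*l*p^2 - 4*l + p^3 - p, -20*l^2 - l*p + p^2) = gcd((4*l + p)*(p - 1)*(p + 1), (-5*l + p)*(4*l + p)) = 4*l + p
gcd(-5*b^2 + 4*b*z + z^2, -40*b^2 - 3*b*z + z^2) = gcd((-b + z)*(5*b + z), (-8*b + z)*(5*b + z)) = 5*b + z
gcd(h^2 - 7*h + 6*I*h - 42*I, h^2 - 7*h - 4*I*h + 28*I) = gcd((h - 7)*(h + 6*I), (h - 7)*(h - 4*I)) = h - 7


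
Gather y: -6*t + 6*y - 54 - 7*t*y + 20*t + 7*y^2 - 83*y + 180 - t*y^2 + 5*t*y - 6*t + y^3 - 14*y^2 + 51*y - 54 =8*t + y^3 + y^2*(-t - 7) + y*(-2*t - 26) + 72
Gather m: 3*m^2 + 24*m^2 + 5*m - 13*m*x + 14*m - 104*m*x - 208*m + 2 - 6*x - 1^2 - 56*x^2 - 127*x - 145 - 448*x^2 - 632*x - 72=27*m^2 + m*(-117*x - 189) - 504*x^2 - 765*x - 216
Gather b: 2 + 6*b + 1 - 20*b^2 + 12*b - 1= -20*b^2 + 18*b + 2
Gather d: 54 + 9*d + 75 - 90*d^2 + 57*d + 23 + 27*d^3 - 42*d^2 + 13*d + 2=27*d^3 - 132*d^2 + 79*d + 154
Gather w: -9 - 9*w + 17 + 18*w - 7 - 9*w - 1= 0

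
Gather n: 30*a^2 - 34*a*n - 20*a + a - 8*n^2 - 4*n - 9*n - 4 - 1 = 30*a^2 - 19*a - 8*n^2 + n*(-34*a - 13) - 5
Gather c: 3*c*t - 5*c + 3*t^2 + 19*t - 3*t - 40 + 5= c*(3*t - 5) + 3*t^2 + 16*t - 35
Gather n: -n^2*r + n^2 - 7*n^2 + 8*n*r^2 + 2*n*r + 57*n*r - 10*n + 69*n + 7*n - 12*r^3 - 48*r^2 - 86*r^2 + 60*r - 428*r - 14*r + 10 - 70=n^2*(-r - 6) + n*(8*r^2 + 59*r + 66) - 12*r^3 - 134*r^2 - 382*r - 60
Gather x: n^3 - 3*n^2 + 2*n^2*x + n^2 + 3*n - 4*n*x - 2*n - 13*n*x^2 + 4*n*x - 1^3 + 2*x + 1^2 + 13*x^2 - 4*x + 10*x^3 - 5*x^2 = n^3 - 2*n^2 + n + 10*x^3 + x^2*(8 - 13*n) + x*(2*n^2 - 2)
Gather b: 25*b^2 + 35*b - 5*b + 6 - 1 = 25*b^2 + 30*b + 5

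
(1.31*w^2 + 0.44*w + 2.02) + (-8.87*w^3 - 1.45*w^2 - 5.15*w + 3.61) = -8.87*w^3 - 0.14*w^2 - 4.71*w + 5.63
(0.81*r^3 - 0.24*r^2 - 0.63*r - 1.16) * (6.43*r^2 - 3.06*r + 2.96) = 5.2083*r^5 - 4.0218*r^4 - 0.918899999999999*r^3 - 6.2414*r^2 + 1.6848*r - 3.4336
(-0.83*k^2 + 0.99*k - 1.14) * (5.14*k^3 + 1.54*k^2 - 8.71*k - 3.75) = -4.2662*k^5 + 3.8104*k^4 + 2.8943*k^3 - 7.266*k^2 + 6.2169*k + 4.275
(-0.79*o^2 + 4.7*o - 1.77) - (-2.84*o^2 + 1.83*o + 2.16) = 2.05*o^2 + 2.87*o - 3.93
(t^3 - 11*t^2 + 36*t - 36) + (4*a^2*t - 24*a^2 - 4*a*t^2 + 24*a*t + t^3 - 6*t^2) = 4*a^2*t - 24*a^2 - 4*a*t^2 + 24*a*t + 2*t^3 - 17*t^2 + 36*t - 36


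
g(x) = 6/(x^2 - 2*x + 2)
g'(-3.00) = 0.17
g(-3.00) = 0.35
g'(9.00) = -0.02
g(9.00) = 0.09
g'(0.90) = 1.18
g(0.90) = 5.94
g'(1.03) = -0.36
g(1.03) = 5.99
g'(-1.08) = 0.88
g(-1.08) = 1.13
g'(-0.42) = 1.87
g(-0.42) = 1.99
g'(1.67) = -3.83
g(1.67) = 4.14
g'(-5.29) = 0.05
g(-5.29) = 0.15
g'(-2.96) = 0.17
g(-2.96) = 0.36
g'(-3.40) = 0.13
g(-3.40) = 0.29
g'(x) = 6*(2 - 2*x)/(x^2 - 2*x + 2)^2 = 12*(1 - x)/(x^2 - 2*x + 2)^2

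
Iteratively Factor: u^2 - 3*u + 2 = (u - 2)*(u - 1)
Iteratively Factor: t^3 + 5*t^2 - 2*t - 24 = (t - 2)*(t^2 + 7*t + 12) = (t - 2)*(t + 4)*(t + 3)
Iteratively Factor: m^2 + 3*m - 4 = (m + 4)*(m - 1)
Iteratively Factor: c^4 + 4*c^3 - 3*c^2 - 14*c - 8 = (c + 1)*(c^3 + 3*c^2 - 6*c - 8) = (c + 1)^2*(c^2 + 2*c - 8) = (c + 1)^2*(c + 4)*(c - 2)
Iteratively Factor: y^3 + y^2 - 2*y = (y + 2)*(y^2 - y) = y*(y + 2)*(y - 1)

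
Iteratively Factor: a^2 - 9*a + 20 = (a - 5)*(a - 4)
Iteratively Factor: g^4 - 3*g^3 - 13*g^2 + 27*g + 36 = (g - 4)*(g^3 + g^2 - 9*g - 9) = (g - 4)*(g + 3)*(g^2 - 2*g - 3) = (g - 4)*(g - 3)*(g + 3)*(g + 1)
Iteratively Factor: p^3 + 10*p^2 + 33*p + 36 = (p + 4)*(p^2 + 6*p + 9) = (p + 3)*(p + 4)*(p + 3)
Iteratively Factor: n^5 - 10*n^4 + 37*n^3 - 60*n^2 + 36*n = (n - 2)*(n^4 - 8*n^3 + 21*n^2 - 18*n) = n*(n - 2)*(n^3 - 8*n^2 + 21*n - 18) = n*(n - 3)*(n - 2)*(n^2 - 5*n + 6) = n*(n - 3)^2*(n - 2)*(n - 2)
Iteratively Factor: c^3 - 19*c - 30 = (c + 2)*(c^2 - 2*c - 15) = (c + 2)*(c + 3)*(c - 5)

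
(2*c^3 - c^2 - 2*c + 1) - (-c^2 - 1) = 2*c^3 - 2*c + 2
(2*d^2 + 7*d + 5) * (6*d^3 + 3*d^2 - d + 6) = 12*d^5 + 48*d^4 + 49*d^3 + 20*d^2 + 37*d + 30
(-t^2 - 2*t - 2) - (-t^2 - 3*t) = t - 2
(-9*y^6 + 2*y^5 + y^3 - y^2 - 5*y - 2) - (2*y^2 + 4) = -9*y^6 + 2*y^5 + y^3 - 3*y^2 - 5*y - 6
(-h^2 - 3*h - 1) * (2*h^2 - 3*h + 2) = -2*h^4 - 3*h^3 + 5*h^2 - 3*h - 2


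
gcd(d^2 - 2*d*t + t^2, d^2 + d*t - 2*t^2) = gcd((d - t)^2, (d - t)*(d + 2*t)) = -d + t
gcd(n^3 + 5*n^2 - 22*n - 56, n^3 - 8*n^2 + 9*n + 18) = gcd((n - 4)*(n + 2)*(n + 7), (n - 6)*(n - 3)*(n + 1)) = 1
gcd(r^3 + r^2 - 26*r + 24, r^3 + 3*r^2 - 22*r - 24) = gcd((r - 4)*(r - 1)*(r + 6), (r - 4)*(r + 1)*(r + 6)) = r^2 + 2*r - 24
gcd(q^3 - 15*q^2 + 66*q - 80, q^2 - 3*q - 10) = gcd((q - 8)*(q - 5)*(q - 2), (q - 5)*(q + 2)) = q - 5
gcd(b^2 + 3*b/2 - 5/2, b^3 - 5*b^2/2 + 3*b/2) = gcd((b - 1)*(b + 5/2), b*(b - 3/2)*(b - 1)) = b - 1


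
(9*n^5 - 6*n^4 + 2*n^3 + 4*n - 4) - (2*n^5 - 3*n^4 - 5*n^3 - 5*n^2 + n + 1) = 7*n^5 - 3*n^4 + 7*n^3 + 5*n^2 + 3*n - 5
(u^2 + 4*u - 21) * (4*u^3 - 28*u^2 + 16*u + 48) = 4*u^5 - 12*u^4 - 180*u^3 + 700*u^2 - 144*u - 1008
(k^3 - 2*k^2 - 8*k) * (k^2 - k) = k^5 - 3*k^4 - 6*k^3 + 8*k^2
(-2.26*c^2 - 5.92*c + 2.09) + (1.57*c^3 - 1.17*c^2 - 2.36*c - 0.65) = 1.57*c^3 - 3.43*c^2 - 8.28*c + 1.44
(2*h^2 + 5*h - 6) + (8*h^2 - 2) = 10*h^2 + 5*h - 8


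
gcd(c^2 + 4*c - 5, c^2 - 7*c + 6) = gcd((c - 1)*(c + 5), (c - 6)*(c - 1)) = c - 1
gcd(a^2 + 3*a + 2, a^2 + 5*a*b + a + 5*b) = a + 1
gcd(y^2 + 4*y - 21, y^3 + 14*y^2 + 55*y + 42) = y + 7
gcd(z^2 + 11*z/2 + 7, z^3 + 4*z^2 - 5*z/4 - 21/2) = z^2 + 11*z/2 + 7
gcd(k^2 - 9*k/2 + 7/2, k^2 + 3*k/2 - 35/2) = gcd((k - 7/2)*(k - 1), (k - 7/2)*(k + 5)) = k - 7/2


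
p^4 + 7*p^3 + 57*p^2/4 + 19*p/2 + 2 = (p + 1/2)^2*(p + 2)*(p + 4)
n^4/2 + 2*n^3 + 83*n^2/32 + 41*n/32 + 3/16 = (n/2 + 1)*(n + 1/4)*(n + 3/4)*(n + 1)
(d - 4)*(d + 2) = d^2 - 2*d - 8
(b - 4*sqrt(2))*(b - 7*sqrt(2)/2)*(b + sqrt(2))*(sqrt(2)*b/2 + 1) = sqrt(2)*b^4/2 - 11*b^3/2 + 41*b + 28*sqrt(2)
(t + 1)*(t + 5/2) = t^2 + 7*t/2 + 5/2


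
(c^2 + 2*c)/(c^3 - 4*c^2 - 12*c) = 1/(c - 6)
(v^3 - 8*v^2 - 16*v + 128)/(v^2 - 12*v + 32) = v + 4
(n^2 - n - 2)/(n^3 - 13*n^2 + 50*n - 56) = (n + 1)/(n^2 - 11*n + 28)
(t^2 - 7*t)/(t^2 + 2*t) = (t - 7)/(t + 2)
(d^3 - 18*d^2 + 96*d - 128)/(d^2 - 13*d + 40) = (d^2 - 10*d + 16)/(d - 5)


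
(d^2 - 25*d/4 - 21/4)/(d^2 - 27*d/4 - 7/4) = (4*d + 3)/(4*d + 1)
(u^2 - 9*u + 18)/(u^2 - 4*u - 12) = (u - 3)/(u + 2)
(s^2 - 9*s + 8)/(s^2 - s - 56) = (s - 1)/(s + 7)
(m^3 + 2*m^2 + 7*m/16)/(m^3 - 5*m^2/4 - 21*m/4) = (m + 1/4)/(m - 3)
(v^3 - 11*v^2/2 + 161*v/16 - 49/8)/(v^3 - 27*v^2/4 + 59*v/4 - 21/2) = (v - 7/4)/(v - 3)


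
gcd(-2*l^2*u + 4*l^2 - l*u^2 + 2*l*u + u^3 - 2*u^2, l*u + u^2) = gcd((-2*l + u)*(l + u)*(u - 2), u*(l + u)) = l + u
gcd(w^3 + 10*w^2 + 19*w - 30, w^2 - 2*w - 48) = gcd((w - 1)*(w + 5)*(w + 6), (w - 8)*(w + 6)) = w + 6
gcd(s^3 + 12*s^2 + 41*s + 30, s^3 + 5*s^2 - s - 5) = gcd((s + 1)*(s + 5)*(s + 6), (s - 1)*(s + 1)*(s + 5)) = s^2 + 6*s + 5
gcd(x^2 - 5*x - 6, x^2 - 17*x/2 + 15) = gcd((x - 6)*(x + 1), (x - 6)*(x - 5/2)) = x - 6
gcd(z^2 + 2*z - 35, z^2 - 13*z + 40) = z - 5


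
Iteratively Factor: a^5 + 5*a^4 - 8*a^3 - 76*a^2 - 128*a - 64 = (a - 4)*(a^4 + 9*a^3 + 28*a^2 + 36*a + 16) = (a - 4)*(a + 1)*(a^3 + 8*a^2 + 20*a + 16) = (a - 4)*(a + 1)*(a + 2)*(a^2 + 6*a + 8) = (a - 4)*(a + 1)*(a + 2)^2*(a + 4)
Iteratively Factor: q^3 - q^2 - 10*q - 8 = (q - 4)*(q^2 + 3*q + 2) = (q - 4)*(q + 1)*(q + 2)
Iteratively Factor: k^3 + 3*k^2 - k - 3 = (k + 1)*(k^2 + 2*k - 3) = (k - 1)*(k + 1)*(k + 3)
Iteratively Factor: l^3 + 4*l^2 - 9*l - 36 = (l - 3)*(l^2 + 7*l + 12) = (l - 3)*(l + 3)*(l + 4)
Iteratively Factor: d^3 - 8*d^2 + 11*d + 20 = (d + 1)*(d^2 - 9*d + 20) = (d - 4)*(d + 1)*(d - 5)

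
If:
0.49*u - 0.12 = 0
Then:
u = 0.24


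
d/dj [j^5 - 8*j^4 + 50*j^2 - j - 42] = 5*j^4 - 32*j^3 + 100*j - 1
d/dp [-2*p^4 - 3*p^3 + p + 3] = -8*p^3 - 9*p^2 + 1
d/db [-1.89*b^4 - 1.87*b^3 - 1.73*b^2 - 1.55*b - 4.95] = -7.56*b^3 - 5.61*b^2 - 3.46*b - 1.55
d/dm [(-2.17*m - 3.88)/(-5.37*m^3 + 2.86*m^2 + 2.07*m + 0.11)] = (-23.3058*m^3 - 56.3006*m^2 + 22.1936*m + 7.7929)/(28.8369*m^6 - 30.7164*m^5 - 14.0522*m^4 + 10.659*m^3 + 4.9141*m^2 + 0.4554*m + 0.0121)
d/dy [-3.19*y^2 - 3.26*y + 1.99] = -6.38*y - 3.26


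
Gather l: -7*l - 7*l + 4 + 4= 8 - 14*l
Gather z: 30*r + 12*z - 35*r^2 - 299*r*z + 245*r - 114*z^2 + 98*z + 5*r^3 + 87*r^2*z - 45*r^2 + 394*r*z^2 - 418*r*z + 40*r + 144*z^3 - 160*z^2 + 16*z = 5*r^3 - 80*r^2 + 315*r + 144*z^3 + z^2*(394*r - 274) + z*(87*r^2 - 717*r + 126)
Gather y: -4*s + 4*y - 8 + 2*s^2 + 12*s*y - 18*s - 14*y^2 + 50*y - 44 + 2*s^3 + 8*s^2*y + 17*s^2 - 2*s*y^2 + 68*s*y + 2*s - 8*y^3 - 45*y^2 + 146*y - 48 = 2*s^3 + 19*s^2 - 20*s - 8*y^3 + y^2*(-2*s - 59) + y*(8*s^2 + 80*s + 200) - 100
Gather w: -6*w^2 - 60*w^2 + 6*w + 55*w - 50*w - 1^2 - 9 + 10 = -66*w^2 + 11*w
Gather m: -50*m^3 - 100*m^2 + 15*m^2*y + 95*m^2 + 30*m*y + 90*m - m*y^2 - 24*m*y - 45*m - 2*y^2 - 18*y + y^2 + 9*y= -50*m^3 + m^2*(15*y - 5) + m*(-y^2 + 6*y + 45) - y^2 - 9*y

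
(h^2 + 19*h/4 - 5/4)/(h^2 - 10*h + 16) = (4*h^2 + 19*h - 5)/(4*(h^2 - 10*h + 16))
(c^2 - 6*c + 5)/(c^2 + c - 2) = (c - 5)/(c + 2)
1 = 1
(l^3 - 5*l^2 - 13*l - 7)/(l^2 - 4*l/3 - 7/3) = 3*(l^2 - 6*l - 7)/(3*l - 7)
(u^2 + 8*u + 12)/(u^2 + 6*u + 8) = (u + 6)/(u + 4)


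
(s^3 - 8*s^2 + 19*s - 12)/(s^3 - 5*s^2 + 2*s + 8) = (s^2 - 4*s + 3)/(s^2 - s - 2)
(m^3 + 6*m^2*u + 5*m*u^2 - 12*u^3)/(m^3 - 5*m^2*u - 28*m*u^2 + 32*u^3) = (-m - 3*u)/(-m + 8*u)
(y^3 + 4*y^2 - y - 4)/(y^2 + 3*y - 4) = y + 1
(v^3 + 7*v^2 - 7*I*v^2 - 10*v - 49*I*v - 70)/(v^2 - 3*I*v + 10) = (v^2 + v*(7 - 2*I) - 14*I)/(v + 2*I)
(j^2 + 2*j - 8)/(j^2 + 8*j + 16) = (j - 2)/(j + 4)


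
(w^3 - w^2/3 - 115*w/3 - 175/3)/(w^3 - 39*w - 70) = (w + 5/3)/(w + 2)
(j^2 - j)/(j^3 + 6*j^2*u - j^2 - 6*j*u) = 1/(j + 6*u)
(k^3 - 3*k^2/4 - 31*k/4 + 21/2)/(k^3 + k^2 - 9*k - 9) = (4*k^2 - 15*k + 14)/(4*(k^2 - 2*k - 3))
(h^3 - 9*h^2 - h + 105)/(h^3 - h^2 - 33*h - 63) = (h - 5)/(h + 3)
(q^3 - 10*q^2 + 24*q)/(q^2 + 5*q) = (q^2 - 10*q + 24)/(q + 5)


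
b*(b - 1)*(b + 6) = b^3 + 5*b^2 - 6*b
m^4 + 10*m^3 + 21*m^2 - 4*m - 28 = (m - 1)*(m + 2)^2*(m + 7)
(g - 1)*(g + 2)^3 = g^4 + 5*g^3 + 6*g^2 - 4*g - 8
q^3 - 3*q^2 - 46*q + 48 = (q - 8)*(q - 1)*(q + 6)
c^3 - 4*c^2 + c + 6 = (c - 3)*(c - 2)*(c + 1)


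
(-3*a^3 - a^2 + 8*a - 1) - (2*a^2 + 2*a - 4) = -3*a^3 - 3*a^2 + 6*a + 3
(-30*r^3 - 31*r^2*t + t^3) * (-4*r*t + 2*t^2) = 120*r^4*t + 64*r^3*t^2 - 62*r^2*t^3 - 4*r*t^4 + 2*t^5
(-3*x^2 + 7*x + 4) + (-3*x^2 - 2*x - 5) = -6*x^2 + 5*x - 1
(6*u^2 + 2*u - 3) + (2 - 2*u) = 6*u^2 - 1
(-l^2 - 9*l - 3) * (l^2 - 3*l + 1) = -l^4 - 6*l^3 + 23*l^2 - 3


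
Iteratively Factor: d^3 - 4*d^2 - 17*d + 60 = (d - 5)*(d^2 + d - 12) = (d - 5)*(d - 3)*(d + 4)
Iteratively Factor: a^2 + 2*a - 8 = (a + 4)*(a - 2)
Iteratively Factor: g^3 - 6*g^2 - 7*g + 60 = (g - 5)*(g^2 - g - 12) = (g - 5)*(g - 4)*(g + 3)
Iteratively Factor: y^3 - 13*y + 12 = (y - 1)*(y^2 + y - 12) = (y - 3)*(y - 1)*(y + 4)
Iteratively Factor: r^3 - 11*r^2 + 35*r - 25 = (r - 5)*(r^2 - 6*r + 5) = (r - 5)*(r - 1)*(r - 5)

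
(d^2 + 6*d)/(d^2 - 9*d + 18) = d*(d + 6)/(d^2 - 9*d + 18)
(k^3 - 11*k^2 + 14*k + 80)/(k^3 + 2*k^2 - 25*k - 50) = (k - 8)/(k + 5)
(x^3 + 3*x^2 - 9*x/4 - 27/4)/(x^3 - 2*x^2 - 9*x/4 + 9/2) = (x + 3)/(x - 2)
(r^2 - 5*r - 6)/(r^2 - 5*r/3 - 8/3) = 3*(r - 6)/(3*r - 8)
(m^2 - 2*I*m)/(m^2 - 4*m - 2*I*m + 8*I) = m/(m - 4)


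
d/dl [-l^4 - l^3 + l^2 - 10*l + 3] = -4*l^3 - 3*l^2 + 2*l - 10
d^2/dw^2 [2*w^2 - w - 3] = 4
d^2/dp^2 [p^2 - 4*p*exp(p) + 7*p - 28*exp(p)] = -4*p*exp(p) - 36*exp(p) + 2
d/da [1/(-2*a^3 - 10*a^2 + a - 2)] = (6*a^2 + 20*a - 1)/(2*a^3 + 10*a^2 - a + 2)^2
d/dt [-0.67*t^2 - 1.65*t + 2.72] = -1.34*t - 1.65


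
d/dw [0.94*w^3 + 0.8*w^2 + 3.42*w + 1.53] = 2.82*w^2 + 1.6*w + 3.42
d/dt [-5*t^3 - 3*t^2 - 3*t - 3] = -15*t^2 - 6*t - 3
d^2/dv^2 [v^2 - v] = 2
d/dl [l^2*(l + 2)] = l*(3*l + 4)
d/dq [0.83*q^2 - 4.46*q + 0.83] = 1.66*q - 4.46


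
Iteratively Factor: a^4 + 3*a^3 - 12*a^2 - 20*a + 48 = (a + 3)*(a^3 - 12*a + 16) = (a - 2)*(a + 3)*(a^2 + 2*a - 8) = (a - 2)^2*(a + 3)*(a + 4)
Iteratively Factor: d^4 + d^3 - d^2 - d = (d)*(d^3 + d^2 - d - 1) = d*(d - 1)*(d^2 + 2*d + 1) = d*(d - 1)*(d + 1)*(d + 1)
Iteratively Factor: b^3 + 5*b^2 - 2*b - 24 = (b + 4)*(b^2 + b - 6) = (b + 3)*(b + 4)*(b - 2)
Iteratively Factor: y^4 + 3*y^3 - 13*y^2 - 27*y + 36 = (y - 3)*(y^3 + 6*y^2 + 5*y - 12) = (y - 3)*(y + 4)*(y^2 + 2*y - 3) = (y - 3)*(y + 3)*(y + 4)*(y - 1)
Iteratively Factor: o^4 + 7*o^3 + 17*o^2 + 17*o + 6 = (o + 2)*(o^3 + 5*o^2 + 7*o + 3) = (o + 1)*(o + 2)*(o^2 + 4*o + 3) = (o + 1)^2*(o + 2)*(o + 3)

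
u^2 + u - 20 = (u - 4)*(u + 5)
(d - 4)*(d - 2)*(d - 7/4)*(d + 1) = d^4 - 27*d^3/4 + 43*d^2/4 + 9*d/2 - 14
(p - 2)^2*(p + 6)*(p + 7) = p^4 + 9*p^3 - 6*p^2 - 116*p + 168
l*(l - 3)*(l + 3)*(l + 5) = l^4 + 5*l^3 - 9*l^2 - 45*l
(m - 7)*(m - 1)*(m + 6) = m^3 - 2*m^2 - 41*m + 42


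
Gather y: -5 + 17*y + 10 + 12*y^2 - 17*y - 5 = 12*y^2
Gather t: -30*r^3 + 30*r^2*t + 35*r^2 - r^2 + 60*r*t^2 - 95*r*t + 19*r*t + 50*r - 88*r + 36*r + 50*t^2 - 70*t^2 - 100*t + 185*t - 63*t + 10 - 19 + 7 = -30*r^3 + 34*r^2 - 2*r + t^2*(60*r - 20) + t*(30*r^2 - 76*r + 22) - 2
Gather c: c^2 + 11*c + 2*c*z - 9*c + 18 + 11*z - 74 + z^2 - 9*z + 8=c^2 + c*(2*z + 2) + z^2 + 2*z - 48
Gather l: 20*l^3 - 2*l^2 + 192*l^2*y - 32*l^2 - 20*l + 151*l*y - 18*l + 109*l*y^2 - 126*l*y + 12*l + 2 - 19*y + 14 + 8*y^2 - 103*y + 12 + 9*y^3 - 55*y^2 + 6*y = 20*l^3 + l^2*(192*y - 34) + l*(109*y^2 + 25*y - 26) + 9*y^3 - 47*y^2 - 116*y + 28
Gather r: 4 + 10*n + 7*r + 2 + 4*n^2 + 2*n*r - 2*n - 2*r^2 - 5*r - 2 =4*n^2 + 8*n - 2*r^2 + r*(2*n + 2) + 4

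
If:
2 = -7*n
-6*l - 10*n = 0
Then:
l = 10/21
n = -2/7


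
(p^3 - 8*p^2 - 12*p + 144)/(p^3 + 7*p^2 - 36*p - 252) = (p^2 - 2*p - 24)/(p^2 + 13*p + 42)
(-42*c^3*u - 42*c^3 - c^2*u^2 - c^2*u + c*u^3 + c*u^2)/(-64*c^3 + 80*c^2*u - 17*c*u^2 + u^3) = c*(42*c^2*u + 42*c^2 + c*u^2 + c*u - u^3 - u^2)/(64*c^3 - 80*c^2*u + 17*c*u^2 - u^3)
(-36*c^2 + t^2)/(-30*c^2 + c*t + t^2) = (-6*c + t)/(-5*c + t)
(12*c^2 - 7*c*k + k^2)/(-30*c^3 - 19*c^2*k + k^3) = (-12*c^2 + 7*c*k - k^2)/(30*c^3 + 19*c^2*k - k^3)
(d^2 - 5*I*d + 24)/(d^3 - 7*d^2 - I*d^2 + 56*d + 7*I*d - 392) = (d + 3*I)/(d^2 + 7*d*(-1 + I) - 49*I)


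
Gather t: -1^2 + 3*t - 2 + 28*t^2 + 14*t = 28*t^2 + 17*t - 3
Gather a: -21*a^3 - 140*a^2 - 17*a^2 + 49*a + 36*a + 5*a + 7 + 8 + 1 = -21*a^3 - 157*a^2 + 90*a + 16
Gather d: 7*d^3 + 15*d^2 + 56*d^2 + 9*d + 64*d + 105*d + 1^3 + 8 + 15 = 7*d^3 + 71*d^2 + 178*d + 24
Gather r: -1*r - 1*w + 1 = -r - w + 1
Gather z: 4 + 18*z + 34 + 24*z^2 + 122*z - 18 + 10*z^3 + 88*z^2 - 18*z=10*z^3 + 112*z^2 + 122*z + 20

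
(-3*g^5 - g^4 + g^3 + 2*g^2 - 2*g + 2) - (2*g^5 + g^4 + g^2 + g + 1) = -5*g^5 - 2*g^4 + g^3 + g^2 - 3*g + 1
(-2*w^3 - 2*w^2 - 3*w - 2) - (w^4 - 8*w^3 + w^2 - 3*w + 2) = -w^4 + 6*w^3 - 3*w^2 - 4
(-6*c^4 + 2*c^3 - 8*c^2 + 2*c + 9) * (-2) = 12*c^4 - 4*c^3 + 16*c^2 - 4*c - 18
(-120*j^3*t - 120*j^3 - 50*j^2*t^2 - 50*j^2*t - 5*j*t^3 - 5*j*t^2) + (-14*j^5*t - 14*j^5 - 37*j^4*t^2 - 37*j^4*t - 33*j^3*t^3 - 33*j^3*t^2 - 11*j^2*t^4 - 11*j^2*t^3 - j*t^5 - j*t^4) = -14*j^5*t - 14*j^5 - 37*j^4*t^2 - 37*j^4*t - 33*j^3*t^3 - 33*j^3*t^2 - 120*j^3*t - 120*j^3 - 11*j^2*t^4 - 11*j^2*t^3 - 50*j^2*t^2 - 50*j^2*t - j*t^5 - j*t^4 - 5*j*t^3 - 5*j*t^2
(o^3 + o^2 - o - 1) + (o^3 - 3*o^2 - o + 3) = 2*o^3 - 2*o^2 - 2*o + 2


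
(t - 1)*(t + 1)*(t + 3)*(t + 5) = t^4 + 8*t^3 + 14*t^2 - 8*t - 15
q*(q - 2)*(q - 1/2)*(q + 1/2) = q^4 - 2*q^3 - q^2/4 + q/2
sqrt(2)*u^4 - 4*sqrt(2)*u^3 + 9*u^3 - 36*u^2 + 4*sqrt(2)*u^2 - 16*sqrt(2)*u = u*(u - 4)*(u + 4*sqrt(2))*(sqrt(2)*u + 1)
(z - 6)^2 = z^2 - 12*z + 36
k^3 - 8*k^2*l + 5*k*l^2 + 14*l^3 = (k - 7*l)*(k - 2*l)*(k + l)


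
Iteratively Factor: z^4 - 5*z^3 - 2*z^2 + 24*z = (z - 3)*(z^3 - 2*z^2 - 8*z) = z*(z - 3)*(z^2 - 2*z - 8) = z*(z - 3)*(z + 2)*(z - 4)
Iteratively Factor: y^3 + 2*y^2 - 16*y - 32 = (y + 4)*(y^2 - 2*y - 8) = (y + 2)*(y + 4)*(y - 4)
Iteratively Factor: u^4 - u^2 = (u)*(u^3 - u) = u*(u - 1)*(u^2 + u) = u*(u - 1)*(u + 1)*(u)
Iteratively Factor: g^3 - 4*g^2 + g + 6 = (g - 3)*(g^2 - g - 2) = (g - 3)*(g + 1)*(g - 2)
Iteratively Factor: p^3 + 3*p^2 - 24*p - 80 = (p + 4)*(p^2 - p - 20) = (p - 5)*(p + 4)*(p + 4)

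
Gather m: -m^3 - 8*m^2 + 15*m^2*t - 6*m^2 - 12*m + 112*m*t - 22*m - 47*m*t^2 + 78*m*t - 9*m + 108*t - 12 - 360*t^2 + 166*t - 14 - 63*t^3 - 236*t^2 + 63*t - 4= -m^3 + m^2*(15*t - 14) + m*(-47*t^2 + 190*t - 43) - 63*t^3 - 596*t^2 + 337*t - 30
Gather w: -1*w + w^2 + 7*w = w^2 + 6*w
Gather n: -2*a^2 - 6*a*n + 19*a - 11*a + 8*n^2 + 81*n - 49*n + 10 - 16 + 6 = -2*a^2 + 8*a + 8*n^2 + n*(32 - 6*a)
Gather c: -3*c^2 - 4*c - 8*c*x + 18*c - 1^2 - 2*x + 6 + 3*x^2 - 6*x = -3*c^2 + c*(14 - 8*x) + 3*x^2 - 8*x + 5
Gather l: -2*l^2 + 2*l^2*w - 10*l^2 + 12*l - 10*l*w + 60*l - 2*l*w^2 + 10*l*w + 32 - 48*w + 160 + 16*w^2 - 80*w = l^2*(2*w - 12) + l*(72 - 2*w^2) + 16*w^2 - 128*w + 192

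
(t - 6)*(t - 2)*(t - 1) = t^3 - 9*t^2 + 20*t - 12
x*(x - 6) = x^2 - 6*x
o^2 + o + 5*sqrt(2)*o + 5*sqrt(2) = (o + 1)*(o + 5*sqrt(2))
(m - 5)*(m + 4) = m^2 - m - 20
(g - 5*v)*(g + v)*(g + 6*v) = g^3 + 2*g^2*v - 29*g*v^2 - 30*v^3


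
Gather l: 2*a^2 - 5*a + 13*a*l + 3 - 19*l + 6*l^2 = 2*a^2 - 5*a + 6*l^2 + l*(13*a - 19) + 3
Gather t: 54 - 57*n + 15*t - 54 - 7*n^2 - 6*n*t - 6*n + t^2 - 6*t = -7*n^2 - 63*n + t^2 + t*(9 - 6*n)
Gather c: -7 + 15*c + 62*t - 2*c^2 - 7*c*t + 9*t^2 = -2*c^2 + c*(15 - 7*t) + 9*t^2 + 62*t - 7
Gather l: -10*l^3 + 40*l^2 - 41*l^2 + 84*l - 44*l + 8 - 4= -10*l^3 - l^2 + 40*l + 4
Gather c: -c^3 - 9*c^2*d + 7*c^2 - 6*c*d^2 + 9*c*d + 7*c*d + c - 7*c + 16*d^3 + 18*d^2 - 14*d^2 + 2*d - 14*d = -c^3 + c^2*(7 - 9*d) + c*(-6*d^2 + 16*d - 6) + 16*d^3 + 4*d^2 - 12*d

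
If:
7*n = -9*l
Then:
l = -7*n/9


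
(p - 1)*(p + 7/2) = p^2 + 5*p/2 - 7/2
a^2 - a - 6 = (a - 3)*(a + 2)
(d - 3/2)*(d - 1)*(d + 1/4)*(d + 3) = d^4 + 3*d^3/4 - 47*d^2/8 + 3*d + 9/8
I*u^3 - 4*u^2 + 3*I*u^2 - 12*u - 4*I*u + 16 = (u + 4)*(u + 4*I)*(I*u - I)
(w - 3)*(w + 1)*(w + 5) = w^3 + 3*w^2 - 13*w - 15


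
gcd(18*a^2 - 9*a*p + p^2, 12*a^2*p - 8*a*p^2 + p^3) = -6*a + p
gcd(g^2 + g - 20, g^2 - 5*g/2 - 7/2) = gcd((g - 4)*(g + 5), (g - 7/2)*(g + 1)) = 1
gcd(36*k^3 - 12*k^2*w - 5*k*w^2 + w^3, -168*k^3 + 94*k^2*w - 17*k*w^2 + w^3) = -6*k + w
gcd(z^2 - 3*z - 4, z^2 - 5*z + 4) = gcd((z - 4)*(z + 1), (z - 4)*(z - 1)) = z - 4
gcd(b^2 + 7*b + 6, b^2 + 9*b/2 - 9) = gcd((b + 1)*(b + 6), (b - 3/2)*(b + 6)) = b + 6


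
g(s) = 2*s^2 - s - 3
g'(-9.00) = -37.00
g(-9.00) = 168.00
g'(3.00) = 11.00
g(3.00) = 12.00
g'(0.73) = 1.92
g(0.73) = -2.66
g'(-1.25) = -6.00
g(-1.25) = 1.38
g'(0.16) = -0.36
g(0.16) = -3.11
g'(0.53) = 1.12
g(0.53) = -2.97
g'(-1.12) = -5.48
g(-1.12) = 0.63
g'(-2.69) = -11.76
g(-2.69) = 14.16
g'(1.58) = 5.32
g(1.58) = 0.41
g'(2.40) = 8.60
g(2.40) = 6.12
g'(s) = 4*s - 1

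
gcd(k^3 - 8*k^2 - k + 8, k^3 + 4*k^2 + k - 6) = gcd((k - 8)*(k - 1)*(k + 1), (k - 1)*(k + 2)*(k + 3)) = k - 1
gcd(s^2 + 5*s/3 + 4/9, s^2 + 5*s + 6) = 1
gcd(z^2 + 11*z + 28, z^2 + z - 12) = z + 4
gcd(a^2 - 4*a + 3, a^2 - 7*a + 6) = a - 1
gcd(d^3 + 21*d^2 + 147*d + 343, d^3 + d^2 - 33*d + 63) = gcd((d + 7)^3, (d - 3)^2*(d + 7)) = d + 7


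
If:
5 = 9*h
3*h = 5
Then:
No Solution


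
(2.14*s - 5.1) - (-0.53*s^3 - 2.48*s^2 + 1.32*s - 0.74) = 0.53*s^3 + 2.48*s^2 + 0.82*s - 4.36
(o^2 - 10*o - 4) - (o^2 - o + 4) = -9*o - 8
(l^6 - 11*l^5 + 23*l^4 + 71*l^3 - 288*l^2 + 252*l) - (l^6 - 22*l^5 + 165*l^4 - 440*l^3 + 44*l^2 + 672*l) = 11*l^5 - 142*l^4 + 511*l^3 - 332*l^2 - 420*l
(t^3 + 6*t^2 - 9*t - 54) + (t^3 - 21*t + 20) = 2*t^3 + 6*t^2 - 30*t - 34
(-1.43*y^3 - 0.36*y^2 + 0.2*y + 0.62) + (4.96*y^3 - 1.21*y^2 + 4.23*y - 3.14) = 3.53*y^3 - 1.57*y^2 + 4.43*y - 2.52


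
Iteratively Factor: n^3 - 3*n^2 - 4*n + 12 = (n - 2)*(n^2 - n - 6) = (n - 2)*(n + 2)*(n - 3)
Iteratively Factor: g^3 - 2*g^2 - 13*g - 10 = (g + 1)*(g^2 - 3*g - 10) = (g + 1)*(g + 2)*(g - 5)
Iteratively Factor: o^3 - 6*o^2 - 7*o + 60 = (o - 4)*(o^2 - 2*o - 15) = (o - 4)*(o + 3)*(o - 5)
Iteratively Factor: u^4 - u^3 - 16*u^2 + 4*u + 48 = (u - 4)*(u^3 + 3*u^2 - 4*u - 12) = (u - 4)*(u + 2)*(u^2 + u - 6) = (u - 4)*(u + 2)*(u + 3)*(u - 2)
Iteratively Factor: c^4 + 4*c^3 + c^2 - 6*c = (c)*(c^3 + 4*c^2 + c - 6) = c*(c - 1)*(c^2 + 5*c + 6) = c*(c - 1)*(c + 2)*(c + 3)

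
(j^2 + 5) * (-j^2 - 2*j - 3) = -j^4 - 2*j^3 - 8*j^2 - 10*j - 15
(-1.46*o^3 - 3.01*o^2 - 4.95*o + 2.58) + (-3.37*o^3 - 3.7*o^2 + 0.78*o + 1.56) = -4.83*o^3 - 6.71*o^2 - 4.17*o + 4.14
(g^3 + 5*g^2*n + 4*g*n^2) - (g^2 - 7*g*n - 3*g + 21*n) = g^3 + 5*g^2*n - g^2 + 4*g*n^2 + 7*g*n + 3*g - 21*n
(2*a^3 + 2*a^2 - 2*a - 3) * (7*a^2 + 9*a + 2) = 14*a^5 + 32*a^4 + 8*a^3 - 35*a^2 - 31*a - 6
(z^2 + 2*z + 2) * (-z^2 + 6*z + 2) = -z^4 + 4*z^3 + 12*z^2 + 16*z + 4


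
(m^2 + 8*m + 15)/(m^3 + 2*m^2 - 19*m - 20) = (m + 3)/(m^2 - 3*m - 4)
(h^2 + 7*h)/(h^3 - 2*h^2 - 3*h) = (h + 7)/(h^2 - 2*h - 3)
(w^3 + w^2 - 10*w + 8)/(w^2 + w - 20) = (w^3 + w^2 - 10*w + 8)/(w^2 + w - 20)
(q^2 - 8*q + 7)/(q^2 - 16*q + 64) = (q^2 - 8*q + 7)/(q^2 - 16*q + 64)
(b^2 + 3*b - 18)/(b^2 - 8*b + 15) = (b + 6)/(b - 5)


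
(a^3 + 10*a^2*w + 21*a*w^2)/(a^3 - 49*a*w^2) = (-a - 3*w)/(-a + 7*w)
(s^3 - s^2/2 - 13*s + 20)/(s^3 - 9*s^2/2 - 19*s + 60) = (s - 2)/(s - 6)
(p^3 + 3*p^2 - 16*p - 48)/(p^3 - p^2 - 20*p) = (p^2 - p - 12)/(p*(p - 5))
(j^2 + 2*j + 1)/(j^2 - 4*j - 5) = (j + 1)/(j - 5)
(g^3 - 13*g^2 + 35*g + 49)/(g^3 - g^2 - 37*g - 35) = (g - 7)/(g + 5)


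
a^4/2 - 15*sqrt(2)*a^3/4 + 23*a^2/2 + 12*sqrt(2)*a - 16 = (a/2 + sqrt(2)/2)*(a - 4*sqrt(2))^2*(a - sqrt(2)/2)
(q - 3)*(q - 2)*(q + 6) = q^3 + q^2 - 24*q + 36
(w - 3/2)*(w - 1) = w^2 - 5*w/2 + 3/2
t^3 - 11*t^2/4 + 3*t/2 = t*(t - 2)*(t - 3/4)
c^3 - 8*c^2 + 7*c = c*(c - 7)*(c - 1)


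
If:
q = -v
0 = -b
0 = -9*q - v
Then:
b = 0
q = 0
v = 0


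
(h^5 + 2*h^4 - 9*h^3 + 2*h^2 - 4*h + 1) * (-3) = -3*h^5 - 6*h^4 + 27*h^3 - 6*h^2 + 12*h - 3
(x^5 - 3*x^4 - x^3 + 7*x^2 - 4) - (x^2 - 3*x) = x^5 - 3*x^4 - x^3 + 6*x^2 + 3*x - 4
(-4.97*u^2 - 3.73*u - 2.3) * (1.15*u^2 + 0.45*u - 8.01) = -5.7155*u^4 - 6.526*u^3 + 35.4862*u^2 + 28.8423*u + 18.423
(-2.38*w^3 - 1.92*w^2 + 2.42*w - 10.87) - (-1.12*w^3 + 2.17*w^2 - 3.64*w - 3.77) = -1.26*w^3 - 4.09*w^2 + 6.06*w - 7.1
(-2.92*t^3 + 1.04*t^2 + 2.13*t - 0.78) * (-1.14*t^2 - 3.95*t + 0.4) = 3.3288*t^5 + 10.3484*t^4 - 7.7042*t^3 - 7.1083*t^2 + 3.933*t - 0.312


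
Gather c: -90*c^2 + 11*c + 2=-90*c^2 + 11*c + 2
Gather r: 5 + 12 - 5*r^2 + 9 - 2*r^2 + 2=28 - 7*r^2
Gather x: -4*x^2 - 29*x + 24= -4*x^2 - 29*x + 24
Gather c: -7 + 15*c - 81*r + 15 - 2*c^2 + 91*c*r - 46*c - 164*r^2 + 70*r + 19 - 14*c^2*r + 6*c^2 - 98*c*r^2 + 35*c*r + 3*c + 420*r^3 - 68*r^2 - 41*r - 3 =c^2*(4 - 14*r) + c*(-98*r^2 + 126*r - 28) + 420*r^3 - 232*r^2 - 52*r + 24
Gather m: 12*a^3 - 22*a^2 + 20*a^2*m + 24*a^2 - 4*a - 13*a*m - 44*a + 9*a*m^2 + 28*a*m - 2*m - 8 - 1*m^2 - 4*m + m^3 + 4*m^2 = 12*a^3 + 2*a^2 - 48*a + m^3 + m^2*(9*a + 3) + m*(20*a^2 + 15*a - 6) - 8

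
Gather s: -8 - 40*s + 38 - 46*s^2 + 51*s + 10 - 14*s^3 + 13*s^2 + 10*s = -14*s^3 - 33*s^2 + 21*s + 40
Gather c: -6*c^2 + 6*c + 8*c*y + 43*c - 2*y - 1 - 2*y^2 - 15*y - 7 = -6*c^2 + c*(8*y + 49) - 2*y^2 - 17*y - 8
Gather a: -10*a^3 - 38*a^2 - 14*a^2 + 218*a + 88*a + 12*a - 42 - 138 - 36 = -10*a^3 - 52*a^2 + 318*a - 216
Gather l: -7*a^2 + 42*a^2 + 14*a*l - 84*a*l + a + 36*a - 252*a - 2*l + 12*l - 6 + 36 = 35*a^2 - 215*a + l*(10 - 70*a) + 30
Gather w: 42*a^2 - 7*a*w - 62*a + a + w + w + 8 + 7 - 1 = 42*a^2 - 61*a + w*(2 - 7*a) + 14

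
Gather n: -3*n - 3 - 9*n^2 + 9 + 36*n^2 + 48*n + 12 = 27*n^2 + 45*n + 18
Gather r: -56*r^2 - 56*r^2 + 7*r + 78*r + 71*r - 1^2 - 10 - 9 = -112*r^2 + 156*r - 20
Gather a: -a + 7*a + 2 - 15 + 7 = 6*a - 6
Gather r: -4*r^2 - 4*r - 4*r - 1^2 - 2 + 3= -4*r^2 - 8*r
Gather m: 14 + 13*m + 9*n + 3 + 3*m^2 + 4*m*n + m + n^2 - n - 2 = 3*m^2 + m*(4*n + 14) + n^2 + 8*n + 15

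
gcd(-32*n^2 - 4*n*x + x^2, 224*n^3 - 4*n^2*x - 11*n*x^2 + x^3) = -32*n^2 - 4*n*x + x^2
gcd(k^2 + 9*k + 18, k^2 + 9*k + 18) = k^2 + 9*k + 18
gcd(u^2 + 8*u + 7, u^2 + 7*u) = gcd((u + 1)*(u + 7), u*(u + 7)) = u + 7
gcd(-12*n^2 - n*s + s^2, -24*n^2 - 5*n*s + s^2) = 3*n + s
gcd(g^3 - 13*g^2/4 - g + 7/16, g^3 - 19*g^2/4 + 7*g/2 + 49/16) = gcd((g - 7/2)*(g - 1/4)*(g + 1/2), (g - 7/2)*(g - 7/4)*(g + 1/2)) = g^2 - 3*g - 7/4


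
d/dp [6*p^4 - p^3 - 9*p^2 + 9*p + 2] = 24*p^3 - 3*p^2 - 18*p + 9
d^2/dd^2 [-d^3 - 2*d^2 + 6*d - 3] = -6*d - 4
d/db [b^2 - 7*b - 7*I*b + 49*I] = 2*b - 7 - 7*I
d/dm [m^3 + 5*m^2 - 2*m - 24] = 3*m^2 + 10*m - 2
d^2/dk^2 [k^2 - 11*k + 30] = 2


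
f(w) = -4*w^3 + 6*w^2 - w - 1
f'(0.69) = 1.57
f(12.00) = -6061.00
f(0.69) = -0.15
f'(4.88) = -228.21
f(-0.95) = 8.79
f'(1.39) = -7.51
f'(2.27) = -35.59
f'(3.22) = -86.78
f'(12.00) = -1585.00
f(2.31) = -20.60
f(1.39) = -1.54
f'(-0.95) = -23.23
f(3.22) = -75.55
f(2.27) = -19.14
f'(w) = -12*w^2 + 12*w - 1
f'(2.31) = -37.31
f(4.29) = -210.68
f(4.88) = -327.85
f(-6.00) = 1085.00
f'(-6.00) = -505.00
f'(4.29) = -170.37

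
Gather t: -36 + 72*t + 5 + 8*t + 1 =80*t - 30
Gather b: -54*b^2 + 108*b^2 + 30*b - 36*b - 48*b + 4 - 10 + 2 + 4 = 54*b^2 - 54*b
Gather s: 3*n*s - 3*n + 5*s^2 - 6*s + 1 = -3*n + 5*s^2 + s*(3*n - 6) + 1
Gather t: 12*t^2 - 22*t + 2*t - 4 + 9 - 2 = 12*t^2 - 20*t + 3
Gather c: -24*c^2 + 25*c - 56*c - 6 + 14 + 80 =-24*c^2 - 31*c + 88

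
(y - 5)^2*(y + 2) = y^3 - 8*y^2 + 5*y + 50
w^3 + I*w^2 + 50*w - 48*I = (w - 6*I)*(w - I)*(w + 8*I)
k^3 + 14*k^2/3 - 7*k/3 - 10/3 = (k - 1)*(k + 2/3)*(k + 5)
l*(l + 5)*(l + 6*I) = l^3 + 5*l^2 + 6*I*l^2 + 30*I*l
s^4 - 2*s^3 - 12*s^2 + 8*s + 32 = (s - 4)*(s - 2)*(s + 2)^2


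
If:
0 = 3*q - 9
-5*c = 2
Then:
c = -2/5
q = 3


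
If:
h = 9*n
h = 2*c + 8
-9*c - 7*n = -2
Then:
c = -2/5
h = 36/5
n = 4/5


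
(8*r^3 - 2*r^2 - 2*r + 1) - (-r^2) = 8*r^3 - r^2 - 2*r + 1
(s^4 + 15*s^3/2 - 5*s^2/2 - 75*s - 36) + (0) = s^4 + 15*s^3/2 - 5*s^2/2 - 75*s - 36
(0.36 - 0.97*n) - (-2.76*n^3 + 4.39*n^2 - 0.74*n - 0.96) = 2.76*n^3 - 4.39*n^2 - 0.23*n + 1.32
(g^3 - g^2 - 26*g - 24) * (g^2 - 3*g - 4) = g^5 - 4*g^4 - 27*g^3 + 58*g^2 + 176*g + 96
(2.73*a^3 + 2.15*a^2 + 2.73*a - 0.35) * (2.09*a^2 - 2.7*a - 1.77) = 5.7057*a^5 - 2.8775*a^4 - 4.9314*a^3 - 11.908*a^2 - 3.8871*a + 0.6195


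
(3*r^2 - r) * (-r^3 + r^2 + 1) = -3*r^5 + 4*r^4 - r^3 + 3*r^2 - r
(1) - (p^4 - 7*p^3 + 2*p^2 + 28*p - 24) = -p^4 + 7*p^3 - 2*p^2 - 28*p + 25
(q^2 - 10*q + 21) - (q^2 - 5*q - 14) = 35 - 5*q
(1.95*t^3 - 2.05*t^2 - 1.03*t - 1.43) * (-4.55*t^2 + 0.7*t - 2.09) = -8.8725*t^5 + 10.6925*t^4 - 0.824*t^3 + 10.07*t^2 + 1.1517*t + 2.9887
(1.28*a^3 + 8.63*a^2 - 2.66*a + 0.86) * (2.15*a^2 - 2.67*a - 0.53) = 2.752*a^5 + 15.1369*a^4 - 29.4395*a^3 + 4.3773*a^2 - 0.8864*a - 0.4558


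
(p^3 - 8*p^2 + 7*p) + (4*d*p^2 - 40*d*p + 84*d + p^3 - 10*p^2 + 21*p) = 4*d*p^2 - 40*d*p + 84*d + 2*p^3 - 18*p^2 + 28*p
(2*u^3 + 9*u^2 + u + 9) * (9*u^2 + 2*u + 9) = 18*u^5 + 85*u^4 + 45*u^3 + 164*u^2 + 27*u + 81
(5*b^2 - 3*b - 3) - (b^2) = 4*b^2 - 3*b - 3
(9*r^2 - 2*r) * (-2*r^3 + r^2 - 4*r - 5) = -18*r^5 + 13*r^4 - 38*r^3 - 37*r^2 + 10*r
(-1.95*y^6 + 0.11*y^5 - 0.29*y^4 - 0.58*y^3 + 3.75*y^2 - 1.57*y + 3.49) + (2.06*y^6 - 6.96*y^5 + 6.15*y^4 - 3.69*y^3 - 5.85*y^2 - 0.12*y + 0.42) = 0.11*y^6 - 6.85*y^5 + 5.86*y^4 - 4.27*y^3 - 2.1*y^2 - 1.69*y + 3.91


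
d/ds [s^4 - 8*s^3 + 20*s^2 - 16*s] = 4*s^3 - 24*s^2 + 40*s - 16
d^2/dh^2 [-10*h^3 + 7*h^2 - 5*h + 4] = 14 - 60*h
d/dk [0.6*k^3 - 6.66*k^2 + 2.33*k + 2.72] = 1.8*k^2 - 13.32*k + 2.33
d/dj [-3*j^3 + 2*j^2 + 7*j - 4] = -9*j^2 + 4*j + 7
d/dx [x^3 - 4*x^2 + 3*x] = 3*x^2 - 8*x + 3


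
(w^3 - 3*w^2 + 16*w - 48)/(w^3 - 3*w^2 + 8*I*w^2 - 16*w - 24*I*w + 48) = (w - 4*I)/(w + 4*I)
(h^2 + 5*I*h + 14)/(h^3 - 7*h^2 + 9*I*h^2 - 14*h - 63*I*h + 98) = (h - 2*I)/(h^2 + h*(-7 + 2*I) - 14*I)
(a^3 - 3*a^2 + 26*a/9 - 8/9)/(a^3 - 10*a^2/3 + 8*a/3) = (3*a^2 - 5*a + 2)/(3*a*(a - 2))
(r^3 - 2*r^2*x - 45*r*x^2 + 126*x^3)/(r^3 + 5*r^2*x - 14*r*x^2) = (-r^2 + 9*r*x - 18*x^2)/(r*(-r + 2*x))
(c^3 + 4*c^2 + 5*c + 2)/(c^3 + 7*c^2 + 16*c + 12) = (c^2 + 2*c + 1)/(c^2 + 5*c + 6)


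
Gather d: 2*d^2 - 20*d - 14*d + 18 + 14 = 2*d^2 - 34*d + 32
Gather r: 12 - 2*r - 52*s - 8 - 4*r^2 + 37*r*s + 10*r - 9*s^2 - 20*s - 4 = -4*r^2 + r*(37*s + 8) - 9*s^2 - 72*s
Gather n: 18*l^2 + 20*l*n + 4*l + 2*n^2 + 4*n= 18*l^2 + 4*l + 2*n^2 + n*(20*l + 4)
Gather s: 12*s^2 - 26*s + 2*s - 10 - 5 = 12*s^2 - 24*s - 15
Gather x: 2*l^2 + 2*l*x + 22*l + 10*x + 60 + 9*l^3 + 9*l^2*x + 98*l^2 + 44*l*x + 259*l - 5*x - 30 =9*l^3 + 100*l^2 + 281*l + x*(9*l^2 + 46*l + 5) + 30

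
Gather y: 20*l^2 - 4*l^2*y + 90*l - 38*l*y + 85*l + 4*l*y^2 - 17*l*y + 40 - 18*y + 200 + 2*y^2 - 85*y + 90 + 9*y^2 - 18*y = 20*l^2 + 175*l + y^2*(4*l + 11) + y*(-4*l^2 - 55*l - 121) + 330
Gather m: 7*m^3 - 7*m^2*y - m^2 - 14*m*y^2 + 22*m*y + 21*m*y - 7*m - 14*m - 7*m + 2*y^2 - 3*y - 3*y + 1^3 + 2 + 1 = 7*m^3 + m^2*(-7*y - 1) + m*(-14*y^2 + 43*y - 28) + 2*y^2 - 6*y + 4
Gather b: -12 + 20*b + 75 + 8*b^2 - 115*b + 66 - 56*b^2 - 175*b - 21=-48*b^2 - 270*b + 108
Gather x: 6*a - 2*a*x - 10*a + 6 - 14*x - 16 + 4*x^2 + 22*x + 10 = -4*a + 4*x^2 + x*(8 - 2*a)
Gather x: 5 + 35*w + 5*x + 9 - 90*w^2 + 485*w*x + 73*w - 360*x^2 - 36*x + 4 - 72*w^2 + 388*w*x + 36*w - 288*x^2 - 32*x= -162*w^2 + 144*w - 648*x^2 + x*(873*w - 63) + 18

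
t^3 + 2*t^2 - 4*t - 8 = (t - 2)*(t + 2)^2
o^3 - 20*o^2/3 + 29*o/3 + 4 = (o - 4)*(o - 3)*(o + 1/3)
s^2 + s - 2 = (s - 1)*(s + 2)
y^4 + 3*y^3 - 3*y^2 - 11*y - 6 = (y - 2)*(y + 1)^2*(y + 3)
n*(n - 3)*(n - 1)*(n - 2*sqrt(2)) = n^4 - 4*n^3 - 2*sqrt(2)*n^3 + 3*n^2 + 8*sqrt(2)*n^2 - 6*sqrt(2)*n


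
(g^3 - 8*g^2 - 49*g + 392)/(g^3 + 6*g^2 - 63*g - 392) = (g - 7)/(g + 7)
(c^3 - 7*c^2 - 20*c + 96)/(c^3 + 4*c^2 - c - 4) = (c^2 - 11*c + 24)/(c^2 - 1)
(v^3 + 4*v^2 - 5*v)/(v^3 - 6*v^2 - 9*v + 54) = v*(v^2 + 4*v - 5)/(v^3 - 6*v^2 - 9*v + 54)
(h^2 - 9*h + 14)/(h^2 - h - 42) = (h - 2)/(h + 6)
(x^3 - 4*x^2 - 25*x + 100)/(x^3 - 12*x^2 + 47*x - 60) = (x + 5)/(x - 3)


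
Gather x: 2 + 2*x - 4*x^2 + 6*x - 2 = -4*x^2 + 8*x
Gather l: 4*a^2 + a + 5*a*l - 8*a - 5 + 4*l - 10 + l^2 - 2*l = 4*a^2 - 7*a + l^2 + l*(5*a + 2) - 15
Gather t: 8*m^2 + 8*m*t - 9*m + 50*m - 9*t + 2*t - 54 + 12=8*m^2 + 41*m + t*(8*m - 7) - 42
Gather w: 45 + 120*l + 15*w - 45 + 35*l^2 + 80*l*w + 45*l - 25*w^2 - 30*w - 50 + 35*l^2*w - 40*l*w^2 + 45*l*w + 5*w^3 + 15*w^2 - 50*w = 35*l^2 + 165*l + 5*w^3 + w^2*(-40*l - 10) + w*(35*l^2 + 125*l - 65) - 50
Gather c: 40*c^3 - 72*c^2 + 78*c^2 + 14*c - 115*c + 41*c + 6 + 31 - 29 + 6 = 40*c^3 + 6*c^2 - 60*c + 14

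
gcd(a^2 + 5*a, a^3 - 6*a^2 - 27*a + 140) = a + 5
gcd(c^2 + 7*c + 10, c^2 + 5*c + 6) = c + 2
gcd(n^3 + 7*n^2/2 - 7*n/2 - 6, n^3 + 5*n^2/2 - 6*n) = n^2 + 5*n/2 - 6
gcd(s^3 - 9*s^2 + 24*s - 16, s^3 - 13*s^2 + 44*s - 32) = s^2 - 5*s + 4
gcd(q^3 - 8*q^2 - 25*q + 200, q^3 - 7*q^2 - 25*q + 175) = q^2 - 25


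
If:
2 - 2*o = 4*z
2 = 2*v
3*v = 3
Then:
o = 1 - 2*z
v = 1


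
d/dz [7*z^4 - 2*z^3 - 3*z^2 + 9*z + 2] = 28*z^3 - 6*z^2 - 6*z + 9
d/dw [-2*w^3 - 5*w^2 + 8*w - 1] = -6*w^2 - 10*w + 8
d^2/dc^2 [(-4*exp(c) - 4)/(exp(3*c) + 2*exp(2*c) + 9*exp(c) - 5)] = (-16*exp(6*c) - 60*exp(5*c) + 40*exp(4*c) - 324*exp(3*c) - 636*exp(2*c) - 664*exp(c) - 280)*exp(c)/(exp(9*c) + 6*exp(8*c) + 39*exp(7*c) + 101*exp(6*c) + 291*exp(5*c) + 156*exp(4*c) + 264*exp(3*c) - 1065*exp(2*c) + 675*exp(c) - 125)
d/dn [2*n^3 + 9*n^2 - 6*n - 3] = 6*n^2 + 18*n - 6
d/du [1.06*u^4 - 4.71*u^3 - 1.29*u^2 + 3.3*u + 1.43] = 4.24*u^3 - 14.13*u^2 - 2.58*u + 3.3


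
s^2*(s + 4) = s^3 + 4*s^2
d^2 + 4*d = d*(d + 4)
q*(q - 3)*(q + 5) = q^3 + 2*q^2 - 15*q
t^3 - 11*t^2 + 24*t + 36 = (t - 6)^2*(t + 1)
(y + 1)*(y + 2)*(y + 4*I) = y^3 + 3*y^2 + 4*I*y^2 + 2*y + 12*I*y + 8*I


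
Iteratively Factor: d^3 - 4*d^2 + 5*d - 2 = (d - 1)*(d^2 - 3*d + 2) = (d - 1)^2*(d - 2)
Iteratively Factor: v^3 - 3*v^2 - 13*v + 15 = (v - 5)*(v^2 + 2*v - 3) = (v - 5)*(v - 1)*(v + 3)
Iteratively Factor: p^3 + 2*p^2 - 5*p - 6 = (p + 1)*(p^2 + p - 6) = (p - 2)*(p + 1)*(p + 3)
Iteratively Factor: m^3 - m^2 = (m - 1)*(m^2) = m*(m - 1)*(m)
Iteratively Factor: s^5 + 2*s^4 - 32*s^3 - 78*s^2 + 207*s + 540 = (s - 5)*(s^4 + 7*s^3 + 3*s^2 - 63*s - 108) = (s - 5)*(s + 3)*(s^3 + 4*s^2 - 9*s - 36) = (s - 5)*(s - 3)*(s + 3)*(s^2 + 7*s + 12) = (s - 5)*(s - 3)*(s + 3)*(s + 4)*(s + 3)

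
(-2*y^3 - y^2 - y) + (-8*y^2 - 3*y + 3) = -2*y^3 - 9*y^2 - 4*y + 3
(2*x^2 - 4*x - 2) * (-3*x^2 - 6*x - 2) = -6*x^4 + 26*x^2 + 20*x + 4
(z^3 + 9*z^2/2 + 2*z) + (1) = z^3 + 9*z^2/2 + 2*z + 1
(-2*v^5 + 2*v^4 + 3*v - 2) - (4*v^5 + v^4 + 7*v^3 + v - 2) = -6*v^5 + v^4 - 7*v^3 + 2*v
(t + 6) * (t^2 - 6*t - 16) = t^3 - 52*t - 96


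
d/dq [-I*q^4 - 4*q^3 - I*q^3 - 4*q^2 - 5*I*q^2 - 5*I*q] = -4*I*q^3 - 3*q^2*(4 + I) - 2*q*(4 + 5*I) - 5*I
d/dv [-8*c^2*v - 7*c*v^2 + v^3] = -8*c^2 - 14*c*v + 3*v^2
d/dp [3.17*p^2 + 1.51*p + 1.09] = 6.34*p + 1.51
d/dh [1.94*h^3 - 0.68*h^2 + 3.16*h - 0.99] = 5.82*h^2 - 1.36*h + 3.16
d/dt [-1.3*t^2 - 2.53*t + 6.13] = -2.6*t - 2.53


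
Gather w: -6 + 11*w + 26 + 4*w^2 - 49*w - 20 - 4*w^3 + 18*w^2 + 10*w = -4*w^3 + 22*w^2 - 28*w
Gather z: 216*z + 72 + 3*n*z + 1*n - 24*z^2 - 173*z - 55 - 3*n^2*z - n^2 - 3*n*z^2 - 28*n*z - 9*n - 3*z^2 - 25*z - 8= -n^2 - 8*n + z^2*(-3*n - 27) + z*(-3*n^2 - 25*n + 18) + 9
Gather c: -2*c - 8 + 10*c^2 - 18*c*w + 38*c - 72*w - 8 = 10*c^2 + c*(36 - 18*w) - 72*w - 16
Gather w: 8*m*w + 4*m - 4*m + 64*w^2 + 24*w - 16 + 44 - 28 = 64*w^2 + w*(8*m + 24)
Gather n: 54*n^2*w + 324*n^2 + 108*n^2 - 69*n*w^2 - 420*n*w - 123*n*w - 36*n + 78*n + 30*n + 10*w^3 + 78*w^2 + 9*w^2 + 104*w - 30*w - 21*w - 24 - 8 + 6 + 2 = n^2*(54*w + 432) + n*(-69*w^2 - 543*w + 72) + 10*w^3 + 87*w^2 + 53*w - 24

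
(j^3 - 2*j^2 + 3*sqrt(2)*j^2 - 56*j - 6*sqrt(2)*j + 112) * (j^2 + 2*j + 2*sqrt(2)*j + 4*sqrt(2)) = j^5 + 5*sqrt(2)*j^4 - 48*j^3 - 132*sqrt(2)*j^2 + 176*j + 448*sqrt(2)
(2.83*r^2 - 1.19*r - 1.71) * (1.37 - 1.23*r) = -3.4809*r^3 + 5.3408*r^2 + 0.473*r - 2.3427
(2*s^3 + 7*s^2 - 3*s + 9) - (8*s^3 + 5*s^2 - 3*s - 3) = -6*s^3 + 2*s^2 + 12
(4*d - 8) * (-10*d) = -40*d^2 + 80*d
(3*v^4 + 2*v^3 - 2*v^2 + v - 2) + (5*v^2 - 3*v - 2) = 3*v^4 + 2*v^3 + 3*v^2 - 2*v - 4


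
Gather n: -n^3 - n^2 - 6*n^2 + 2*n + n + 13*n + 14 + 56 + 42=-n^3 - 7*n^2 + 16*n + 112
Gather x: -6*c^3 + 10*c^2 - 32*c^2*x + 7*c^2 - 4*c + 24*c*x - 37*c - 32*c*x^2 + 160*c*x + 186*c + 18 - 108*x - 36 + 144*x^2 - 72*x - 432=-6*c^3 + 17*c^2 + 145*c + x^2*(144 - 32*c) + x*(-32*c^2 + 184*c - 180) - 450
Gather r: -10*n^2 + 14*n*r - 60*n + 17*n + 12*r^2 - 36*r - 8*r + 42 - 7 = -10*n^2 - 43*n + 12*r^2 + r*(14*n - 44) + 35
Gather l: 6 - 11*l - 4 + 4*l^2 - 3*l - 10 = 4*l^2 - 14*l - 8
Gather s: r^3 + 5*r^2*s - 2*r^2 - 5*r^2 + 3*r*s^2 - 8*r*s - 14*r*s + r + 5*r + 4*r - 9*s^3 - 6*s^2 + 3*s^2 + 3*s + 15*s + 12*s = r^3 - 7*r^2 + 10*r - 9*s^3 + s^2*(3*r - 3) + s*(5*r^2 - 22*r + 30)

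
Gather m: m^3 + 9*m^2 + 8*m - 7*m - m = m^3 + 9*m^2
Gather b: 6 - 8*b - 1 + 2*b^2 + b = 2*b^2 - 7*b + 5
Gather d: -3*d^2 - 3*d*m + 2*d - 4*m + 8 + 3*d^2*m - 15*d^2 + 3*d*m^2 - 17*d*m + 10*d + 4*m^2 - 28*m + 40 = d^2*(3*m - 18) + d*(3*m^2 - 20*m + 12) + 4*m^2 - 32*m + 48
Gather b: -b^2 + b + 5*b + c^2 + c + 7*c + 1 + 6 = -b^2 + 6*b + c^2 + 8*c + 7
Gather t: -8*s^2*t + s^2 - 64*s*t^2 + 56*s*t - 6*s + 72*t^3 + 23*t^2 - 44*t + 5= s^2 - 6*s + 72*t^3 + t^2*(23 - 64*s) + t*(-8*s^2 + 56*s - 44) + 5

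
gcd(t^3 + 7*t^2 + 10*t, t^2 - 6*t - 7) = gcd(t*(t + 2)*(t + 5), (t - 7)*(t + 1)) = 1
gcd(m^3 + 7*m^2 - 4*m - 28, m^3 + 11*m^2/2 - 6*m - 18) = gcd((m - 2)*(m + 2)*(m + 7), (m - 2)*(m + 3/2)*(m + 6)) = m - 2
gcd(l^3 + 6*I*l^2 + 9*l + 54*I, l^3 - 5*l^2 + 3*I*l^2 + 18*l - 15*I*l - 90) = l^2 + 3*I*l + 18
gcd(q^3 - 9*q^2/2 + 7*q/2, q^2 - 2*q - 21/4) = q - 7/2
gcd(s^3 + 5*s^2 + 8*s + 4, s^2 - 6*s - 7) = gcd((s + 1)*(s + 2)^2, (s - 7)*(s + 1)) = s + 1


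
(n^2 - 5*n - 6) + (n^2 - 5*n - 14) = 2*n^2 - 10*n - 20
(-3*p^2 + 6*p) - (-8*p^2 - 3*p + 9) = 5*p^2 + 9*p - 9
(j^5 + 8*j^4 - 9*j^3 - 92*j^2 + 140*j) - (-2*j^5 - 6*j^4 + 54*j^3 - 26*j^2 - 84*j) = 3*j^5 + 14*j^4 - 63*j^3 - 66*j^2 + 224*j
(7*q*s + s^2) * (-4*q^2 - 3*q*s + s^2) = -28*q^3*s - 25*q^2*s^2 + 4*q*s^3 + s^4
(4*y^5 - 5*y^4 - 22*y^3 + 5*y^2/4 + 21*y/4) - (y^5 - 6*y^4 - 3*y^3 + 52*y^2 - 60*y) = 3*y^5 + y^4 - 19*y^3 - 203*y^2/4 + 261*y/4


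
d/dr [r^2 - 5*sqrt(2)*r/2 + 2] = 2*r - 5*sqrt(2)/2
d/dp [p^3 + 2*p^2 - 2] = p*(3*p + 4)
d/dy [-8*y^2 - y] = -16*y - 1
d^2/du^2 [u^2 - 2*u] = 2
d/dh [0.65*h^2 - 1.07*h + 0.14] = 1.3*h - 1.07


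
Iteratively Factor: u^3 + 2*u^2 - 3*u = (u)*(u^2 + 2*u - 3) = u*(u - 1)*(u + 3)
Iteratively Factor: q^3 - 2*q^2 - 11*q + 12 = (q - 1)*(q^2 - q - 12) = (q - 1)*(q + 3)*(q - 4)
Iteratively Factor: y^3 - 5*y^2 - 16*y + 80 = (y + 4)*(y^2 - 9*y + 20) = (y - 4)*(y + 4)*(y - 5)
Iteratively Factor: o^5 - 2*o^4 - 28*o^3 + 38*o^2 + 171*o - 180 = (o - 3)*(o^4 + o^3 - 25*o^2 - 37*o + 60) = (o - 3)*(o - 1)*(o^3 + 2*o^2 - 23*o - 60) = (o - 5)*(o - 3)*(o - 1)*(o^2 + 7*o + 12) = (o - 5)*(o - 3)*(o - 1)*(o + 4)*(o + 3)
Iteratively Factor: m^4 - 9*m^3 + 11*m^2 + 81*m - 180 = (m - 5)*(m^3 - 4*m^2 - 9*m + 36) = (m - 5)*(m + 3)*(m^2 - 7*m + 12) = (m - 5)*(m - 4)*(m + 3)*(m - 3)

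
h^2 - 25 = (h - 5)*(h + 5)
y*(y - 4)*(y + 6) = y^3 + 2*y^2 - 24*y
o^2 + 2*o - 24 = (o - 4)*(o + 6)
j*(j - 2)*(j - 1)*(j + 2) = j^4 - j^3 - 4*j^2 + 4*j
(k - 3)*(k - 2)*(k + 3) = k^3 - 2*k^2 - 9*k + 18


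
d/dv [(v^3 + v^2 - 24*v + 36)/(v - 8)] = (2*v^3 - 23*v^2 - 16*v + 156)/(v^2 - 16*v + 64)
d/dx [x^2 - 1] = 2*x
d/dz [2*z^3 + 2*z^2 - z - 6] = 6*z^2 + 4*z - 1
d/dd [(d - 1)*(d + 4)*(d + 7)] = 3*d^2 + 20*d + 17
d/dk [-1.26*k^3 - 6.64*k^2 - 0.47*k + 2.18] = -3.78*k^2 - 13.28*k - 0.47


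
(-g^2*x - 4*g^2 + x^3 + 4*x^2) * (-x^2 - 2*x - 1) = g^2*x^3 + 6*g^2*x^2 + 9*g^2*x + 4*g^2 - x^5 - 6*x^4 - 9*x^3 - 4*x^2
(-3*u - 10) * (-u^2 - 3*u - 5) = 3*u^3 + 19*u^2 + 45*u + 50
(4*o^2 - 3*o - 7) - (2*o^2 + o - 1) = 2*o^2 - 4*o - 6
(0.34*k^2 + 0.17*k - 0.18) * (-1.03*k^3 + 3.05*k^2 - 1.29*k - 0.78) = -0.3502*k^5 + 0.8619*k^4 + 0.2653*k^3 - 1.0335*k^2 + 0.0996*k + 0.1404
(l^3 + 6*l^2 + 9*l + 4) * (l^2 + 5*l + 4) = l^5 + 11*l^4 + 43*l^3 + 73*l^2 + 56*l + 16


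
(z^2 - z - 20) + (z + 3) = z^2 - 17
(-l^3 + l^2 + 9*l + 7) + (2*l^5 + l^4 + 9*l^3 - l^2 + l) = 2*l^5 + l^4 + 8*l^3 + 10*l + 7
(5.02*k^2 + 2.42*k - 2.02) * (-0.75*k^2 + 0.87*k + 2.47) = -3.765*k^4 + 2.5524*k^3 + 16.0198*k^2 + 4.22*k - 4.9894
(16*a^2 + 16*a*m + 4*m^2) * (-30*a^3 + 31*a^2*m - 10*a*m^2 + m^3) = -480*a^5 + 16*a^4*m + 216*a^3*m^2 - 20*a^2*m^3 - 24*a*m^4 + 4*m^5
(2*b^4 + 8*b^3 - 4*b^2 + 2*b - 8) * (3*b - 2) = 6*b^5 + 20*b^4 - 28*b^3 + 14*b^2 - 28*b + 16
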